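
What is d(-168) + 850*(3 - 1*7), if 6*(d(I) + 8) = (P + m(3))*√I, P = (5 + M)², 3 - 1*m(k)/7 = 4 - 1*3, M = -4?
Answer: -3408 + 5*I*√42 ≈ -3408.0 + 32.404*I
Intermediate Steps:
m(k) = 14 (m(k) = 21 - 7*(4 - 1*3) = 21 - 7*(4 - 3) = 21 - 7*1 = 21 - 7 = 14)
P = 1 (P = (5 - 4)² = 1² = 1)
d(I) = -8 + 5*√I/2 (d(I) = -8 + ((1 + 14)*√I)/6 = -8 + (15*√I)/6 = -8 + 5*√I/2)
d(-168) + 850*(3 - 1*7) = (-8 + 5*√(-168)/2) + 850*(3 - 1*7) = (-8 + 5*(2*I*√42)/2) + 850*(3 - 7) = (-8 + 5*I*√42) + 850*(-4) = (-8 + 5*I*√42) - 3400 = -3408 + 5*I*√42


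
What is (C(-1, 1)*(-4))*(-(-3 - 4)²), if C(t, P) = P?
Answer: 196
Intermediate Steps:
(C(-1, 1)*(-4))*(-(-3 - 4)²) = (1*(-4))*(-(-3 - 4)²) = -(-4)*(-7)² = -(-4)*49 = -4*(-49) = 196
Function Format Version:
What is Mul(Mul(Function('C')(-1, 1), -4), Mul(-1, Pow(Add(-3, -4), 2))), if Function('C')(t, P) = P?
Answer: 196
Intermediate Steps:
Mul(Mul(Function('C')(-1, 1), -4), Mul(-1, Pow(Add(-3, -4), 2))) = Mul(Mul(1, -4), Mul(-1, Pow(Add(-3, -4), 2))) = Mul(-4, Mul(-1, Pow(-7, 2))) = Mul(-4, Mul(-1, 49)) = Mul(-4, -49) = 196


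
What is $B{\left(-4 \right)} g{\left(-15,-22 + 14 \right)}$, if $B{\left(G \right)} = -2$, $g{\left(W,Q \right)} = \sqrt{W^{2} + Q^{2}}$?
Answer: $-34$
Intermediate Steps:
$g{\left(W,Q \right)} = \sqrt{Q^{2} + W^{2}}$
$B{\left(-4 \right)} g{\left(-15,-22 + 14 \right)} = - 2 \sqrt{\left(-22 + 14\right)^{2} + \left(-15\right)^{2}} = - 2 \sqrt{\left(-8\right)^{2} + 225} = - 2 \sqrt{64 + 225} = - 2 \sqrt{289} = \left(-2\right) 17 = -34$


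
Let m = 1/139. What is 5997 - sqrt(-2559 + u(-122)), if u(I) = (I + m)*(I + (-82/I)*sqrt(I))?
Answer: 5997 - sqrt(886023559607 - 5894914523*I*sqrt(122))/8479 ≈ 5885.9 + 4.0763*I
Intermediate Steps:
m = 1/139 ≈ 0.0071942
u(I) = (1/139 + I)*(I - 82/sqrt(I)) (u(I) = (I + 1/139)*(I + (-82/I)*sqrt(I)) = (1/139 + I)*(I - 82/sqrt(I)))
5997 - sqrt(-2559 + u(-122)) = 5997 - sqrt(-2559 + ((-122)**2 - 82*I*sqrt(122) - (-41)*I*sqrt(122)/8479 + (1/139)*(-122))) = 5997 - sqrt(-2559 + (14884 - 82*I*sqrt(122) - (-41)*I*sqrt(122)/8479 - 122/139)) = 5997 - sqrt(-2559 + (14884 - 82*I*sqrt(122) + 41*I*sqrt(122)/8479 - 122/139)) = 5997 - sqrt(-2559 + (2068754/139 - 695237*I*sqrt(122)/8479)) = 5997 - sqrt(1713053/139 - 695237*I*sqrt(122)/8479)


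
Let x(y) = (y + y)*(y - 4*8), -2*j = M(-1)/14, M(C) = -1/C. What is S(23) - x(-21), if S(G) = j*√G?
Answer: -2226 - √23/28 ≈ -2226.2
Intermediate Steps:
j = -1/28 (j = -(-1/(-1))/(2*14) = -(-1*(-1))/(2*14) = -1/(2*14) = -½*1/14 = -1/28 ≈ -0.035714)
S(G) = -√G/28
x(y) = 2*y*(-32 + y) (x(y) = (2*y)*(y - 32) = (2*y)*(-32 + y) = 2*y*(-32 + y))
S(23) - x(-21) = -√23/28 - 2*(-21)*(-32 - 21) = -√23/28 - 2*(-21)*(-53) = -√23/28 - 1*2226 = -√23/28 - 2226 = -2226 - √23/28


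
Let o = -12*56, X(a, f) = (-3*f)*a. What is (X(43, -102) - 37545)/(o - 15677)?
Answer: 24387/16349 ≈ 1.4917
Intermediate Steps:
X(a, f) = -3*a*f
o = -672
(X(43, -102) - 37545)/(o - 15677) = (-3*43*(-102) - 37545)/(-672 - 15677) = (13158 - 37545)/(-16349) = -24387*(-1/16349) = 24387/16349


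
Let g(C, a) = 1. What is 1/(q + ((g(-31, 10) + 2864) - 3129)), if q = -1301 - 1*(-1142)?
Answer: -1/423 ≈ -0.0023641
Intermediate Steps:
q = -159 (q = -1301 + 1142 = -159)
1/(q + ((g(-31, 10) + 2864) - 3129)) = 1/(-159 + ((1 + 2864) - 3129)) = 1/(-159 + (2865 - 3129)) = 1/(-159 - 264) = 1/(-423) = -1/423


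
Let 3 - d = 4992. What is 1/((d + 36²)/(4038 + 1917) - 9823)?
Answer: -1985/19499886 ≈ -0.00010180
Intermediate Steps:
d = -4989 (d = 3 - 1*4992 = 3 - 4992 = -4989)
1/((d + 36²)/(4038 + 1917) - 9823) = 1/((-4989 + 36²)/(4038 + 1917) - 9823) = 1/((-4989 + 1296)/5955 - 9823) = 1/(-3693*1/5955 - 9823) = 1/(-1231/1985 - 9823) = 1/(-19499886/1985) = -1985/19499886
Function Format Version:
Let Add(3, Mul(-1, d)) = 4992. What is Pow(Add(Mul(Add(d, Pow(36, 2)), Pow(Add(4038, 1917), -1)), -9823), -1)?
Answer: Rational(-1985, 19499886) ≈ -0.00010180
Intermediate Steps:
d = -4989 (d = Add(3, Mul(-1, 4992)) = Add(3, -4992) = -4989)
Pow(Add(Mul(Add(d, Pow(36, 2)), Pow(Add(4038, 1917), -1)), -9823), -1) = Pow(Add(Mul(Add(-4989, Pow(36, 2)), Pow(Add(4038, 1917), -1)), -9823), -1) = Pow(Add(Mul(Add(-4989, 1296), Pow(5955, -1)), -9823), -1) = Pow(Add(Mul(-3693, Rational(1, 5955)), -9823), -1) = Pow(Add(Rational(-1231, 1985), -9823), -1) = Pow(Rational(-19499886, 1985), -1) = Rational(-1985, 19499886)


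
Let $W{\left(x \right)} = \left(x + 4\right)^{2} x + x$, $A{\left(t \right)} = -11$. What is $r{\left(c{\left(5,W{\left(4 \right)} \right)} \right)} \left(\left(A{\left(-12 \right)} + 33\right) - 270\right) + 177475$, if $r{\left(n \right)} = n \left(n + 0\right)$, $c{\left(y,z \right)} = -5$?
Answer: $171275$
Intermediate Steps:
$W{\left(x \right)} = x + x \left(4 + x\right)^{2}$ ($W{\left(x \right)} = \left(4 + x\right)^{2} x + x = x \left(4 + x\right)^{2} + x = x + x \left(4 + x\right)^{2}$)
$r{\left(n \right)} = n^{2}$ ($r{\left(n \right)} = n n = n^{2}$)
$r{\left(c{\left(5,W{\left(4 \right)} \right)} \right)} \left(\left(A{\left(-12 \right)} + 33\right) - 270\right) + 177475 = \left(-5\right)^{2} \left(\left(-11 + 33\right) - 270\right) + 177475 = 25 \left(22 - 270\right) + 177475 = 25 \left(-248\right) + 177475 = -6200 + 177475 = 171275$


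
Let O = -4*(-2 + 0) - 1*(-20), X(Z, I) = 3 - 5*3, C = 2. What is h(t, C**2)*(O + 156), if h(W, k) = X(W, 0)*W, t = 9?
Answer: -19872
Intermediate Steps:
X(Z, I) = -12 (X(Z, I) = 3 - 15 = -12)
O = 28 (O = -4*(-2) + 20 = 8 + 20 = 28)
h(W, k) = -12*W
h(t, C**2)*(O + 156) = (-12*9)*(28 + 156) = -108*184 = -19872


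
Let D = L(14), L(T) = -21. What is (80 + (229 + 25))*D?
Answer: -7014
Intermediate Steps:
D = -21
(80 + (229 + 25))*D = (80 + (229 + 25))*(-21) = (80 + 254)*(-21) = 334*(-21) = -7014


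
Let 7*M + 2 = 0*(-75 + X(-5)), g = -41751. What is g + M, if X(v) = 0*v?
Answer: -292259/7 ≈ -41751.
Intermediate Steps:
X(v) = 0
M = -2/7 (M = -2/7 + (0*(-75 + 0))/7 = -2/7 + (0*(-75))/7 = -2/7 + (⅐)*0 = -2/7 + 0 = -2/7 ≈ -0.28571)
g + M = -41751 - 2/7 = -292259/7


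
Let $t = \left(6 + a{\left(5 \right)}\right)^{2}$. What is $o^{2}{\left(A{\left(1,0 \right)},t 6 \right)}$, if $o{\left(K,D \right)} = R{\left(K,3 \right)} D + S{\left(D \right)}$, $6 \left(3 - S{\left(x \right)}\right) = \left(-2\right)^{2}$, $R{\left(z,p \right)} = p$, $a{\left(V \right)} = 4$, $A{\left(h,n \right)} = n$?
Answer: $\frac{29235649}{9} \approx 3.2484 \cdot 10^{6}$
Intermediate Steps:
$S{\left(x \right)} = \frac{7}{3}$ ($S{\left(x \right)} = 3 - \frac{\left(-2\right)^{2}}{6} = 3 - \frac{2}{3} = \frac{7}{3}$)
$t = 100$ ($t = \left(6 + 4\right)^{2} = 10^{2} = 100$)
$o{\left(K,D \right)} = \frac{7}{3} + 3 D$ ($o{\left(K,D \right)} = 3 D + \frac{7}{3} = \frac{7}{3} + 3 D$)
$o^{2}{\left(A{\left(1,0 \right)},t 6 \right)} = \left(\frac{7}{3} + 3 \cdot 100 \cdot 6\right)^{2} = \left(\frac{7}{3} + 3 \cdot 600\right)^{2} = \left(\frac{7}{3} + 1800\right)^{2} = \left(\frac{5407}{3}\right)^{2} = \frac{29235649}{9}$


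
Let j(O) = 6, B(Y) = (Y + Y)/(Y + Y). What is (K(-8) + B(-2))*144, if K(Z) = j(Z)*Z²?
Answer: 55440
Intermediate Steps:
B(Y) = 1 (B(Y) = (2*Y)/((2*Y)) = (2*Y)*(1/(2*Y)) = 1)
K(Z) = 6*Z²
(K(-8) + B(-2))*144 = (6*(-8)² + 1)*144 = (6*64 + 1)*144 = (384 + 1)*144 = 385*144 = 55440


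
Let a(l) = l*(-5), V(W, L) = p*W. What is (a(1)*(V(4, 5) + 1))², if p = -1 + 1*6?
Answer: 11025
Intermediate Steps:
p = 5 (p = -1 + 6 = 5)
V(W, L) = 5*W
a(l) = -5*l
(a(1)*(V(4, 5) + 1))² = ((-5*1)*(5*4 + 1))² = (-5*(20 + 1))² = (-5*21)² = (-105)² = 11025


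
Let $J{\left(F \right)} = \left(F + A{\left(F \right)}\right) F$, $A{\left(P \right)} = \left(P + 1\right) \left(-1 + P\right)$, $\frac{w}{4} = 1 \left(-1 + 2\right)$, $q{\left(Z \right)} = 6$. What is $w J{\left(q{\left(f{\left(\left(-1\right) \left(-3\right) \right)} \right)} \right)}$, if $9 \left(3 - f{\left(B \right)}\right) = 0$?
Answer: $984$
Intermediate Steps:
$f{\left(B \right)} = 3$ ($f{\left(B \right)} = 3 - 0 = 3 + 0 = 3$)
$w = 4$ ($w = 4 \cdot 1 \left(-1 + 2\right) = 4 \cdot 1 \cdot 1 = 4 \cdot 1 = 4$)
$A{\left(P \right)} = \left(1 + P\right) \left(-1 + P\right)$
$J{\left(F \right)} = F \left(-1 + F + F^{2}\right)$ ($J{\left(F \right)} = \left(F + \left(-1 + F^{2}\right)\right) F = \left(-1 + F + F^{2}\right) F = F \left(-1 + F + F^{2}\right)$)
$w J{\left(q{\left(f{\left(\left(-1\right) \left(-3\right) \right)} \right)} \right)} = 4 \cdot 6 \left(-1 + 6 + 6^{2}\right) = 4 \cdot 6 \left(-1 + 6 + 36\right) = 4 \cdot 6 \cdot 41 = 4 \cdot 246 = 984$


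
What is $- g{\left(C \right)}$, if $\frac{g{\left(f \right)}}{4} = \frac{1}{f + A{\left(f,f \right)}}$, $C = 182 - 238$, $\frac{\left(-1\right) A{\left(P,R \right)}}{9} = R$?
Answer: $- \frac{1}{112} \approx -0.0089286$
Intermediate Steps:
$A{\left(P,R \right)} = - 9 R$
$C = -56$ ($C = 182 - 238 = -56$)
$g{\left(f \right)} = - \frac{1}{2 f}$ ($g{\left(f \right)} = \frac{4}{f - 9 f} = \frac{4}{\left(-8\right) f} = 4 \left(- \frac{1}{8 f}\right) = - \frac{1}{2 f}$)
$- g{\left(C \right)} = - \frac{-1}{2 \left(-56\right)} = - \frac{\left(-1\right) \left(-1\right)}{2 \cdot 56} = \left(-1\right) \frac{1}{112} = - \frac{1}{112}$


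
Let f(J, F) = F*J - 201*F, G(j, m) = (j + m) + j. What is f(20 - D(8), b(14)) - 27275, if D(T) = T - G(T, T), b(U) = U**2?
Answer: -59615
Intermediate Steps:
G(j, m) = m + 2*j
D(T) = -2*T (D(T) = T - (T + 2*T) = T - 3*T = -2*T)
f(J, F) = -201*F + F*J
f(20 - D(8), b(14)) - 27275 = 14**2*(-201 + (20 - (-2)*8)) - 27275 = 196*(-201 + (20 - 1*(-16))) - 27275 = 196*(-201 + (20 + 16)) - 27275 = 196*(-201 + 36) - 27275 = 196*(-165) - 27275 = -32340 - 27275 = -59615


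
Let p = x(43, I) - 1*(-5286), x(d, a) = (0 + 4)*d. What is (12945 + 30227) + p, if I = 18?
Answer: 48630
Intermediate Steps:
x(d, a) = 4*d
p = 5458 (p = 4*43 - 1*(-5286) = 172 + 5286 = 5458)
(12945 + 30227) + p = (12945 + 30227) + 5458 = 43172 + 5458 = 48630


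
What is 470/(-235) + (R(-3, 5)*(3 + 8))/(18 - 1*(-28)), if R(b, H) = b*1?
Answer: -125/46 ≈ -2.7174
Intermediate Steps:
R(b, H) = b
470/(-235) + (R(-3, 5)*(3 + 8))/(18 - 1*(-28)) = 470/(-235) + (-3*(3 + 8))/(18 - 1*(-28)) = 470*(-1/235) + (-3*11)/(18 + 28) = -2 - 33/46 = -125/46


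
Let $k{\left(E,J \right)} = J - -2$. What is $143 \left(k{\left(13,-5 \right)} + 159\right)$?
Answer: $22308$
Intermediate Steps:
$k{\left(E,J \right)} = 2 + J$ ($k{\left(E,J \right)} = J + 2 = 2 + J$)
$143 \left(k{\left(13,-5 \right)} + 159\right) = 143 \left(\left(2 - 5\right) + 159\right) = 143 \left(-3 + 159\right) = 143 \cdot 156 = 22308$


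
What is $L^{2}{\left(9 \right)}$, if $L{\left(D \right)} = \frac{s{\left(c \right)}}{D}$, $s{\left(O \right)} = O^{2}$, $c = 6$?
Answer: $16$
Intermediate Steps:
$L{\left(D \right)} = \frac{36}{D}$ ($L{\left(D \right)} = \frac{6^{2}}{D} = \frac{36}{D}$)
$L^{2}{\left(9 \right)} = \left(\frac{36}{9}\right)^{2} = \left(36 \cdot \frac{1}{9}\right)^{2} = 4^{2} = 16$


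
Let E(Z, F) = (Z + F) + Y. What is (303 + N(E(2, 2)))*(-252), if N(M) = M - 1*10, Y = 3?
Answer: -75600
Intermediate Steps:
E(Z, F) = 3 + F + Z (E(Z, F) = (Z + F) + 3 = (F + Z) + 3 = 3 + F + Z)
N(M) = -10 + M (N(M) = M - 10 = -10 + M)
(303 + N(E(2, 2)))*(-252) = (303 + (-10 + (3 + 2 + 2)))*(-252) = (303 + (-10 + 7))*(-252) = (303 - 3)*(-252) = 300*(-252) = -75600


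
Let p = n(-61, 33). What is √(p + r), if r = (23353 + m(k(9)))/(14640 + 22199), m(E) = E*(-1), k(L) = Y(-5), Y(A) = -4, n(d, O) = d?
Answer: I*√81923378658/36839 ≈ 7.7696*I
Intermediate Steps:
p = -61
k(L) = -4
m(E) = -E
r = 23357/36839 (r = (23353 - 1*(-4))/(14640 + 22199) = (23353 + 4)/36839 = 23357*(1/36839) = 23357/36839 ≈ 0.63403)
√(p + r) = √(-61 + 23357/36839) = √(-2223822/36839) = I*√81923378658/36839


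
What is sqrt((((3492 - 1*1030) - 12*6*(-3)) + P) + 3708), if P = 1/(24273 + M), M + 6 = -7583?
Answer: 15*sqrt(1975089459)/8342 ≈ 79.912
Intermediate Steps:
M = -7589 (M = -6 - 7583 = -7589)
P = 1/16684 (P = 1/(24273 - 7589) = 1/16684 ≈ 5.9938e-5)
sqrt((((3492 - 1*1030) - 12*6*(-3)) + P) + 3708) = sqrt((((3492 - 1*1030) - 12*6*(-3)) + 1/16684) + 3708) = sqrt((((3492 - 1030) - 72*(-3)) + 1/16684) + 3708) = sqrt(((2462 - 1*(-216)) + 1/16684) + 3708) = sqrt(((2462 + 216) + 1/16684) + 3708) = sqrt((2678 + 1/16684) + 3708) = sqrt(44679753/16684 + 3708) = sqrt(106544025/16684) = 15*sqrt(1975089459)/8342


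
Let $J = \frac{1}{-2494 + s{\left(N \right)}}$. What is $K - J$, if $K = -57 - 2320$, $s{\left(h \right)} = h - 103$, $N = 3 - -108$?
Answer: $- \frac{5909221}{2486} \approx -2377.0$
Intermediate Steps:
$N = 111$ ($N = 3 + 108 = 111$)
$s{\left(h \right)} = -103 + h$ ($s{\left(h \right)} = h - 103 = -103 + h$)
$K = -2377$ ($K = -57 - 2320 = -2377$)
$J = - \frac{1}{2486}$ ($J = \frac{1}{-2494 + \left(-103 + 111\right)} = \frac{1}{-2494 + 8} = \frac{1}{-2486} = - \frac{1}{2486} \approx -0.00040225$)
$K - J = -2377 - - \frac{1}{2486} = -2377 + \frac{1}{2486} = - \frac{5909221}{2486}$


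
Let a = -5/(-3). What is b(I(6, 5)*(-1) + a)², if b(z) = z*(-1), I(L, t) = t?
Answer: 100/9 ≈ 11.111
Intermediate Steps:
a = 5/3 (a = -5*(-⅓) = 5/3 ≈ 1.6667)
b(z) = -z
b(I(6, 5)*(-1) + a)² = (-(5*(-1) + 5/3))² = (-(-5 + 5/3))² = (-1*(-10/3))² = (10/3)² = 100/9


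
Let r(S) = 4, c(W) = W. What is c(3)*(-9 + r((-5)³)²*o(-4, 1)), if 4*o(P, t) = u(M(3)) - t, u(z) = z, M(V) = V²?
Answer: 69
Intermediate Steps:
o(P, t) = 9/4 - t/4 (o(P, t) = (3² - t)/4 = (9 - t)/4 = 9/4 - t/4)
c(3)*(-9 + r((-5)³)²*o(-4, 1)) = 3*(-9 + 4²*(9/4 - ¼*1)) = 3*(-9 + 16*(9/4 - ¼)) = 3*(-9 + 16*2) = 3*(-9 + 32) = 3*23 = 69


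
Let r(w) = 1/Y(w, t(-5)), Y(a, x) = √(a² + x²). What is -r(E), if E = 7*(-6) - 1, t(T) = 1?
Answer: -√74/370 ≈ -0.023250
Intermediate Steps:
E = -43 (E = -42 - 1 = -43)
r(w) = (1 + w²)^(-½) (r(w) = 1/(√(w² + 1²)) = 1/(√(w² + 1)) = 1/(√(1 + w²)) = (1 + w²)^(-½))
-r(E) = -1/√(1 + (-43)²) = -1/√(1 + 1849) = -1/√1850 = -√74/370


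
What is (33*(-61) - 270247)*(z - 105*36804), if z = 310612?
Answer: 967559766080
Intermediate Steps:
(33*(-61) - 270247)*(z - 105*36804) = (33*(-61) - 270247)*(310612 - 105*36804) = (-2013 - 270247)*(310612 - 3864420) = -272260*(-3553808) = 967559766080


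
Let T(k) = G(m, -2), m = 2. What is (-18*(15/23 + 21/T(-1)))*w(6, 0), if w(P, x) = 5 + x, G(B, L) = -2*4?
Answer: 16335/92 ≈ 177.55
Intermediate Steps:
G(B, L) = -8
T(k) = -8
(-18*(15/23 + 21/T(-1)))*w(6, 0) = (-18*(15/23 + 21/(-8)))*(5 + 0) = -18*(15*(1/23) + 21*(-1/8))*5 = -18*(15/23 - 21/8)*5 = -18*(-363/184)*5 = (3267/92)*5 = 16335/92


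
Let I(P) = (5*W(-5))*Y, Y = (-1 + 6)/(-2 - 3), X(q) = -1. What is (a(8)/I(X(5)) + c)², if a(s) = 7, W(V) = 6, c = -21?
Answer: 405769/900 ≈ 450.85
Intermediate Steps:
Y = -1 (Y = 5/(-5) = 5*(-⅕) = -1)
I(P) = -30 (I(P) = (5*6)*(-1) = 30*(-1) = -30)
(a(8)/I(X(5)) + c)² = (7/(-30) - 21)² = (7*(-1/30) - 21)² = (-7/30 - 21)² = (-637/30)² = 405769/900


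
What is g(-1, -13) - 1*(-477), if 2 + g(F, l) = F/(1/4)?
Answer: 471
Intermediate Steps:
g(F, l) = -2 + 4*F (g(F, l) = -2 + F/(1/4) = -2 + F/(¼) = -2 + F*4 = -2 + 4*F)
g(-1, -13) - 1*(-477) = (-2 + 4*(-1)) - 1*(-477) = (-2 - 4) + 477 = -6 + 477 = 471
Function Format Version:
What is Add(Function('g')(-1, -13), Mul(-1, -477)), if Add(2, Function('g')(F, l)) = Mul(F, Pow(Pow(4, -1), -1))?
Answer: 471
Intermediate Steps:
Function('g')(F, l) = Add(-2, Mul(4, F)) (Function('g')(F, l) = Add(-2, Mul(F, Pow(Pow(4, -1), -1))) = Add(-2, Mul(F, Pow(Rational(1, 4), -1))) = Add(-2, Mul(F, 4)) = Add(-2, Mul(4, F)))
Add(Function('g')(-1, -13), Mul(-1, -477)) = Add(Add(-2, Mul(4, -1)), Mul(-1, -477)) = Add(Add(-2, -4), 477) = Add(-6, 477) = 471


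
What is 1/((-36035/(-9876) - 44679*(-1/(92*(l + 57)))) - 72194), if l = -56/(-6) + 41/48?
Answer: -244184100/17625970950809 ≈ -1.3854e-5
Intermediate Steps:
l = 163/16 (l = -56*(-⅙) + 41*(1/48) = 28/3 + 41/48 = 163/16 ≈ 10.188)
1/((-36035/(-9876) - 44679*(-1/(92*(l + 57)))) - 72194) = 1/((-36035/(-9876) - 44679*(-1/(92*(163/16 + 57)))) - 72194) = 1/((-36035*(-1/9876) - 44679/((1075/16)*(-92))) - 72194) = 1/((36035/9876 - 44679/(-24725/4)) - 72194) = 1/((36035/9876 - 44679*(-4/24725)) - 72194) = 1/((36035/9876 + 178716/24725) - 72194) = 1/(2655964591/244184100 - 72194) = 1/(-17625970950809/244184100) = -244184100/17625970950809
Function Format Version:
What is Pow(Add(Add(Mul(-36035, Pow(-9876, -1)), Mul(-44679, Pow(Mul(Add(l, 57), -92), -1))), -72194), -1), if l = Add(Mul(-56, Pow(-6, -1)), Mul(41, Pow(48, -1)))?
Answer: Rational(-244184100, 17625970950809) ≈ -1.3854e-5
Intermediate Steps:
l = Rational(163, 16) (l = Add(Mul(-56, Rational(-1, 6)), Mul(41, Rational(1, 48))) = Add(Rational(28, 3), Rational(41, 48)) = Rational(163, 16) ≈ 10.188)
Pow(Add(Add(Mul(-36035, Pow(-9876, -1)), Mul(-44679, Pow(Mul(Add(l, 57), -92), -1))), -72194), -1) = Pow(Add(Add(Mul(-36035, Pow(-9876, -1)), Mul(-44679, Pow(Mul(Add(Rational(163, 16), 57), -92), -1))), -72194), -1) = Pow(Add(Add(Mul(-36035, Rational(-1, 9876)), Mul(-44679, Pow(Mul(Rational(1075, 16), -92), -1))), -72194), -1) = Pow(Add(Add(Rational(36035, 9876), Mul(-44679, Pow(Rational(-24725, 4), -1))), -72194), -1) = Pow(Add(Add(Rational(36035, 9876), Mul(-44679, Rational(-4, 24725))), -72194), -1) = Pow(Add(Add(Rational(36035, 9876), Rational(178716, 24725)), -72194), -1) = Pow(Add(Rational(2655964591, 244184100), -72194), -1) = Pow(Rational(-17625970950809, 244184100), -1) = Rational(-244184100, 17625970950809)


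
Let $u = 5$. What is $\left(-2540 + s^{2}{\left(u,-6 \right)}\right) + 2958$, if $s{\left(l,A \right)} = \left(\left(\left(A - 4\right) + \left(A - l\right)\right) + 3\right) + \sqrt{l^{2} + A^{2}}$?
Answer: $803 - 36 \sqrt{61} \approx 521.83$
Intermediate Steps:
$s{\left(l,A \right)} = -1 + \sqrt{A^{2} + l^{2}} - l + 2 A$ ($s{\left(l,A \right)} = \left(\left(\left(-4 + A\right) + \left(A - l\right)\right) + 3\right) + \sqrt{A^{2} + l^{2}} = \left(\left(-4 - l + 2 A\right) + 3\right) + \sqrt{A^{2} + l^{2}} = \left(-1 - l + 2 A\right) + \sqrt{A^{2} + l^{2}} = -1 + \sqrt{A^{2} + l^{2}} - l + 2 A$)
$\left(-2540 + s^{2}{\left(u,-6 \right)}\right) + 2958 = \left(-2540 + \left(-1 + \sqrt{\left(-6\right)^{2} + 5^{2}} - 5 + 2 \left(-6\right)\right)^{2}\right) + 2958 = \left(-2540 + \left(-1 + \sqrt{36 + 25} - 5 - 12\right)^{2}\right) + 2958 = \left(-2540 + \left(-1 + \sqrt{61} - 5 - 12\right)^{2}\right) + 2958 = \left(-2540 + \left(-18 + \sqrt{61}\right)^{2}\right) + 2958 = 418 + \left(-18 + \sqrt{61}\right)^{2}$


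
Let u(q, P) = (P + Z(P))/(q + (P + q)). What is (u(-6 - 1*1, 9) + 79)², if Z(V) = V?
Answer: 142129/25 ≈ 5685.2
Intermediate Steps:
u(q, P) = 2*P/(P + 2*q) (u(q, P) = (P + P)/(q + (P + q)) = (2*P)/(P + 2*q) = 2*P/(P + 2*q))
(u(-6 - 1*1, 9) + 79)² = (2*9/(9 + 2*(-6 - 1*1)) + 79)² = (2*9/(9 + 2*(-6 - 1)) + 79)² = (2*9/(9 + 2*(-7)) + 79)² = (2*9/(9 - 14) + 79)² = (2*9/(-5) + 79)² = (2*9*(-⅕) + 79)² = (-18/5 + 79)² = (377/5)² = 142129/25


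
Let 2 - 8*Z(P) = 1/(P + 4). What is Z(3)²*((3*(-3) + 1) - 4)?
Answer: -507/784 ≈ -0.64668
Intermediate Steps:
Z(P) = ¼ - 1/(8*(4 + P)) (Z(P) = ¼ - 1/(8*(P + 4)) = ¼ - 1/(8*(4 + P)))
Z(3)²*((3*(-3) + 1) - 4) = ((7 + 2*3)/(8*(4 + 3)))²*((3*(-3) + 1) - 4) = ((⅛)*(7 + 6)/7)²*((-9 + 1) - 4) = ((⅛)*(⅐)*13)²*(-8 - 4) = (13/56)²*(-12) = (169/3136)*(-12) = -507/784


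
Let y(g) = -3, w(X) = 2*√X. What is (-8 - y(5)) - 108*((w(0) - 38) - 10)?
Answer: 5179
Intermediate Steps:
(-8 - y(5)) - 108*((w(0) - 38) - 10) = (-8 - 1*(-3)) - 108*((2*√0 - 38) - 10) = (-8 + 3) - 108*((2*0 - 38) - 10) = -5 - 108*((0 - 38) - 10) = -5 - 108*(-38 - 10) = -5 - 108*(-48) = -5 + 5184 = 5179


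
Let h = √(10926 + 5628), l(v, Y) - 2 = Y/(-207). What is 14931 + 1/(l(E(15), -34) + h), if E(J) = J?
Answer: 5293947571983/354560821 + 42849*√16554/709121642 ≈ 14931.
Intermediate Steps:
l(v, Y) = 2 - Y/207 (l(v, Y) = 2 + Y/(-207) = 2 + Y*(-1/207) = 2 - Y/207)
h = √16554 ≈ 128.66
14931 + 1/(l(E(15), -34) + h) = 14931 + 1/((2 - 1/207*(-34)) + √16554) = 14931 + 1/((2 + 34/207) + √16554) = 14931 + 1/(448/207 + √16554)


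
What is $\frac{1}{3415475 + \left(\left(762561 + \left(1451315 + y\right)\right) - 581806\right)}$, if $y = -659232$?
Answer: $\frac{1}{4388313} \approx 2.2788 \cdot 10^{-7}$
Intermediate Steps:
$\frac{1}{3415475 + \left(\left(762561 + \left(1451315 + y\right)\right) - 581806\right)} = \frac{1}{3415475 + \left(\left(762561 + \left(1451315 - 659232\right)\right) - 581806\right)} = \frac{1}{3415475 + \left(\left(762561 + 792083\right) - 581806\right)} = \frac{1}{3415475 + \left(1554644 - 581806\right)} = \frac{1}{3415475 + 972838} = \frac{1}{4388313}$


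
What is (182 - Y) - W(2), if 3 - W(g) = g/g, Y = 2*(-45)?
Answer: 270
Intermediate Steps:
Y = -90
W(g) = 2 (W(g) = 3 - g/g = 3 - 1*1 = 3 - 1 = 2)
(182 - Y) - W(2) = (182 - 1*(-90)) - 1*2 = (182 + 90) - 2 = 272 - 2 = 270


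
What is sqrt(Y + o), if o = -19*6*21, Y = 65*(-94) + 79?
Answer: 5*I*sqrt(337) ≈ 91.788*I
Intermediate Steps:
Y = -6031 (Y = -6110 + 79 = -6031)
o = -2394 (o = -114*21 = -2394)
sqrt(Y + o) = sqrt(-6031 - 2394) = sqrt(-8425) = 5*I*sqrt(337)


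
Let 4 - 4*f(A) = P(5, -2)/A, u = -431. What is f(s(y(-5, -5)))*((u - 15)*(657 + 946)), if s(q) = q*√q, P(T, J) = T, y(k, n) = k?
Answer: -714938 + 357469*I*√5/10 ≈ -7.1494e+5 + 79933.0*I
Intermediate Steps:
s(q) = q^(3/2)
f(A) = 1 - 5/(4*A)
f(s(y(-5, -5)))*((u - 15)*(657 + 946)) = ((-5/4 + (-5)^(3/2))/((-5)^(3/2)))*((-431 - 15)*(657 + 946)) = ((-5/4 - 5*I*√5)/((-5*I*√5)))*(-446*1603) = ((I*√5/25)*(-5/4 - 5*I*√5))*(-714938) = (I*√5*(-5/4 - 5*I*√5)/25)*(-714938) = -714938*I*√5*(-5/4 - 5*I*√5)/25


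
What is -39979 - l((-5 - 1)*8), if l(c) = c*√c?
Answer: -39979 + 192*I*√3 ≈ -39979.0 + 332.55*I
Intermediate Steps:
l(c) = c^(3/2)
-39979 - l((-5 - 1)*8) = -39979 - ((-5 - 1)*8)^(3/2) = -39979 - (-6*8)^(3/2) = -39979 - (-48)^(3/2) = -39979 - (-192)*I*√3 = -39979 + 192*I*√3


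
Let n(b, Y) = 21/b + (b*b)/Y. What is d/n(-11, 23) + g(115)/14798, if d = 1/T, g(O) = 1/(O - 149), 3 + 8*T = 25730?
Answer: 62282667/686036079092 ≈ 9.0786e-5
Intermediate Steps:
T = 25727/8 (T = -3/8 + (⅛)*25730 = -3/8 + 12865/4 = 25727/8 ≈ 3215.9)
g(O) = 1/(-149 + O)
n(b, Y) = 21/b + b²/Y
d = 8/25727 (d = 1/(25727/8) = 8/25727 ≈ 0.00031096)
d/n(-11, 23) + g(115)/14798 = 8/(25727*(21/(-11) + (-11)²/23)) + 1/((-149 + 115)*14798) = 8/(25727*(21*(-1/11) + (1/23)*121)) + (1/14798)/(-34) = 8/(25727*(-21/11 + 121/23)) - 1/34*1/14798 = 8/(25727*(848/253)) - 1/503132 = (8/25727)*(253/848) - 1/503132 = 253/2727062 - 1/503132 = 62282667/686036079092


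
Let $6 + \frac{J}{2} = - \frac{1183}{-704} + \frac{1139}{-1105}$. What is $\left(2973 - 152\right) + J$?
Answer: $\frac{64299647}{22880} \approx 2810.3$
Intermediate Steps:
$J = - \frac{244833}{22880}$ ($J = -12 + 2 \left(- \frac{1183}{-704} + \frac{1139}{-1105}\right) = -12 + 2 \left(\left(-1183\right) \left(- \frac{1}{704}\right) + 1139 \left(- \frac{1}{1105}\right)\right) = -12 + 2 \left(\frac{1183}{704} - \frac{67}{65}\right) = -12 + 2 \cdot \frac{29727}{45760} = -12 + \frac{29727}{22880} = - \frac{244833}{22880} \approx -10.701$)
$\left(2973 - 152\right) + J = \left(2973 - 152\right) - \frac{244833}{22880} = 2821 - \frac{244833}{22880} = \frac{64299647}{22880}$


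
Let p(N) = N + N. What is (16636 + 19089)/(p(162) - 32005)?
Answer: -35725/31681 ≈ -1.1276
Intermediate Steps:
p(N) = 2*N
(16636 + 19089)/(p(162) - 32005) = (16636 + 19089)/(2*162 - 32005) = 35725/(324 - 32005) = 35725/(-31681) = 35725*(-1/31681) = -35725/31681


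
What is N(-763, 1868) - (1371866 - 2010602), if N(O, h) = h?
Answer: 640604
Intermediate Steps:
N(-763, 1868) - (1371866 - 2010602) = 1868 - (1371866 - 2010602) = 1868 - 1*(-638736) = 1868 + 638736 = 640604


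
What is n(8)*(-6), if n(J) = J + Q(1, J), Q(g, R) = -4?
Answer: -24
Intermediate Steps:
n(J) = -4 + J (n(J) = J - 4 = -4 + J)
n(8)*(-6) = (-4 + 8)*(-6) = 4*(-6) = -24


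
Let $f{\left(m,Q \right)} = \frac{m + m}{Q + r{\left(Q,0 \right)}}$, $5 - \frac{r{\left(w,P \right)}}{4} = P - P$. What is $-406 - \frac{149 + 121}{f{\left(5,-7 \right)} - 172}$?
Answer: $- \frac{150041}{371} \approx -404.42$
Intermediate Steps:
$r{\left(w,P \right)} = 20$ ($r{\left(w,P \right)} = 20 - 4 \left(P - P\right) = 20 - 0 = 20 + 0 = 20$)
$f{\left(m,Q \right)} = \frac{2 m}{20 + Q}$ ($f{\left(m,Q \right)} = \frac{m + m}{Q + 20} = \frac{2 m}{20 + Q}$)
$-406 - \frac{149 + 121}{f{\left(5,-7 \right)} - 172} = -406 - \frac{149 + 121}{2 \cdot 5 \frac{1}{20 - 7} - 172} = -406 - \frac{270}{2 \cdot 5 \cdot \frac{1}{13} - 172} = -406 - \frac{270}{\frac{10}{13} - 172} = -406 - \frac{270}{- \frac{2226}{13}} = -406 - 270 \left(- \frac{13}{2226}\right) = -406 - - \frac{585}{371} = -406 + \frac{585}{371} = - \frac{150041}{371}$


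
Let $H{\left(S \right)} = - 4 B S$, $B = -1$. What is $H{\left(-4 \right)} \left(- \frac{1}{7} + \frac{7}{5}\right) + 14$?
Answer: $- \frac{214}{35} \approx -6.1143$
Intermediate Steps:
$H{\left(S \right)} = 4 S$ ($H{\left(S \right)} = \left(-4\right) \left(-1\right) S = 4 S$)
$H{\left(-4 \right)} \left(- \frac{1}{7} + \frac{7}{5}\right) + 14 = 4 \left(-4\right) \left(- \frac{1}{7} + \frac{7}{5}\right) + 14 = - 16 \left(\left(-1\right) \frac{1}{7} + 7 \cdot \frac{1}{5}\right) + 14 = - 16 \left(- \frac{1}{7} + \frac{7}{5}\right) + 14 = \left(-16\right) \frac{44}{35} + 14 = - \frac{704}{35} + 14 = - \frac{214}{35}$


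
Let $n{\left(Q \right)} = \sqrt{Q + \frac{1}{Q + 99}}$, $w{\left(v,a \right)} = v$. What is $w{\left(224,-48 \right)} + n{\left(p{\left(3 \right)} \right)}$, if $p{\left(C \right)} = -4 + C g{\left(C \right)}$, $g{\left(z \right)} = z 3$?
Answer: $224 + \frac{\sqrt{342454}}{122} \approx 228.8$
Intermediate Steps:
$g{\left(z \right)} = 3 z$
$p{\left(C \right)} = -4 + 3 C^{2}$ ($p{\left(C \right)} = -4 + C 3 C = -4 + 3 C^{2}$)
$n{\left(Q \right)} = \sqrt{Q + \frac{1}{99 + Q}}$
$w{\left(224,-48 \right)} + n{\left(p{\left(3 \right)} \right)} = 224 + \sqrt{\frac{1 + \left(-4 + 3 \cdot 3^{2}\right) \left(99 - \left(4 - 3 \cdot 3^{2}\right)\right)}{99 - \left(4 - 3 \cdot 3^{2}\right)}} = 224 + \sqrt{\frac{1 + \left(-4 + 3 \cdot 9\right) \left(99 + \left(-4 + 3 \cdot 9\right)\right)}{99 + \left(-4 + 3 \cdot 9\right)}} = 224 + \sqrt{\frac{1 + \left(-4 + 27\right) \left(99 + \left(-4 + 27\right)\right)}{99 + \left(-4 + 27\right)}} = 224 + \sqrt{\frac{1 + 23 \left(99 + 23\right)}{99 + 23}} = 224 + \sqrt{\frac{1 + 23 \cdot 122}{122}} = 224 + \sqrt{\frac{1 + 2806}{122}} = 224 + \sqrt{\frac{1}{122} \cdot 2807} = 224 + \sqrt{\frac{2807}{122}} = 224 + \frac{\sqrt{342454}}{122}$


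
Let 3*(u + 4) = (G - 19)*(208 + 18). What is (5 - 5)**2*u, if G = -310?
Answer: 0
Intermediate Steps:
u = -74366/3 (u = -4 + ((-310 - 19)*(208 + 18))/3 = -4 + (-329*226)/3 = -4 + (1/3)*(-74354) = -4 - 74354/3 = -74366/3 ≈ -24789.)
(5 - 5)**2*u = (5 - 5)**2*(-74366/3) = 0**2*(-74366/3) = 0*(-74366/3) = 0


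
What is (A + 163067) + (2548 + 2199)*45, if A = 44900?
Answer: 421582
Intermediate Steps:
(A + 163067) + (2548 + 2199)*45 = (44900 + 163067) + (2548 + 2199)*45 = 207967 + 4747*45 = 207967 + 213615 = 421582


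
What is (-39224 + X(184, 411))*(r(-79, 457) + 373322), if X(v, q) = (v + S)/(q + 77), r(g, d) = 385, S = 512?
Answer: -894122772939/61 ≈ -1.4658e+10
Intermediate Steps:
X(v, q) = (512 + v)/(77 + q) (X(v, q) = (v + 512)/(q + 77) = (512 + v)/(77 + q))
(-39224 + X(184, 411))*(r(-79, 457) + 373322) = (-39224 + (512 + 184)/(77 + 411))*(385 + 373322) = (-39224 + 696/488)*373707 = (-39224 + (1/488)*696)*373707 = (-39224 + 87/61)*373707 = -2392577/61*373707 = -894122772939/61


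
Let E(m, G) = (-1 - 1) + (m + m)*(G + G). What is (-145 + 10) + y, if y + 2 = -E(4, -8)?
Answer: -7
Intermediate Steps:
E(m, G) = -2 + 4*G*m (E(m, G) = -2 + (2*m)*(2*G) = -2 + 4*G*m)
y = 128 (y = -2 - (-2 + 4*(-8)*4) = -2 - (-2 - 128) = -2 - 1*(-130) = -2 + 130 = 128)
(-145 + 10) + y = (-145 + 10) + 128 = -135 + 128 = -7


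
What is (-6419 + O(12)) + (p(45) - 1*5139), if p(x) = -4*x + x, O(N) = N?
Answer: -11681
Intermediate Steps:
p(x) = -3*x
(-6419 + O(12)) + (p(45) - 1*5139) = (-6419 + 12) + (-3*45 - 1*5139) = -6407 + (-135 - 5139) = -6407 - 5274 = -11681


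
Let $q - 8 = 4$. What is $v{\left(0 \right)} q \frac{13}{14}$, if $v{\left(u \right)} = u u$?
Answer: $0$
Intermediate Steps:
$q = 12$ ($q = 8 + 4 = 12$)
$v{\left(u \right)} = u^{2}$
$v{\left(0 \right)} q \frac{13}{14} = 0^{2} \cdot 12 \cdot \frac{13}{14} = 0 \cdot 12 \cdot 13 \cdot \frac{1}{14} = 0 \cdot \frac{13}{14} = 0$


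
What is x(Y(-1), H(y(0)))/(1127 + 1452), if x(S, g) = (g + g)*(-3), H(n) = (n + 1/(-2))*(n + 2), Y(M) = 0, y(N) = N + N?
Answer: 6/2579 ≈ 0.0023265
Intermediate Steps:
y(N) = 2*N
H(n) = (2 + n)*(-1/2 + n) (H(n) = (n - 1/2)*(2 + n) = (-1/2 + n)*(2 + n) = (2 + n)*(-1/2 + n))
x(S, g) = -6*g (x(S, g) = (2*g)*(-3) = -6*g)
x(Y(-1), H(y(0)))/(1127 + 1452) = (-6*(-1 + (2*0)**2 + 3*(2*0)/2))/(1127 + 1452) = (-6*(-1 + 0**2 + (3/2)*0))/2579 = (-6*(-1 + 0 + 0))/2579 = (-6*(-1))/2579 = (1/2579)*6 = 6/2579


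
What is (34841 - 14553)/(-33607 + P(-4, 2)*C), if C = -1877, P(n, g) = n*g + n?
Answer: -20288/11083 ≈ -1.8306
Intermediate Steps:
P(n, g) = n + g*n (P(n, g) = g*n + n = n + g*n)
(34841 - 14553)/(-33607 + P(-4, 2)*C) = (34841 - 14553)/(-33607 - 4*(1 + 2)*(-1877)) = 20288/(-33607 - 4*3*(-1877)) = 20288/(-33607 - 12*(-1877)) = 20288/(-33607 + 22524) = 20288/(-11083) = 20288*(-1/11083) = -20288/11083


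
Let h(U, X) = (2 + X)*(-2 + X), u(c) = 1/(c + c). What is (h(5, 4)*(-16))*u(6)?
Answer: -16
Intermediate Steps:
u(c) = 1/(2*c)
h(U, X) = (-2 + X)*(2 + X)
(h(5, 4)*(-16))*u(6) = ((-4 + 4**2)*(-16))*((1/2)/6) = ((-4 + 16)*(-16))*((1/2)*(1/6)) = (12*(-16))*(1/12) = -192*1/12 = -16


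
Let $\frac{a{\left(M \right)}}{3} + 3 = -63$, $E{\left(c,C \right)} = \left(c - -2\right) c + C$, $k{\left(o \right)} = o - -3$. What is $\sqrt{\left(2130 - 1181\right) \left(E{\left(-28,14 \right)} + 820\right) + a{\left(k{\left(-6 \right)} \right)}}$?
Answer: $2 \sqrt{370535} \approx 1217.4$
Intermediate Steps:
$k{\left(o \right)} = 3 + o$ ($k{\left(o \right)} = o + 3 = 3 + o$)
$E{\left(c,C \right)} = C + c \left(2 + c\right)$ ($E{\left(c,C \right)} = \left(c + 2\right) c + C = \left(2 + c\right) c + C = c \left(2 + c\right) + C = C + c \left(2 + c\right)$)
$a{\left(M \right)} = -198$ ($a{\left(M \right)} = -9 + 3 \left(-63\right) = -9 - 189 = -198$)
$\sqrt{\left(2130 - 1181\right) \left(E{\left(-28,14 \right)} + 820\right) + a{\left(k{\left(-6 \right)} \right)}} = \sqrt{\left(2130 - 1181\right) \left(\left(14 + \left(-28\right)^{2} + 2 \left(-28\right)\right) + 820\right) - 198} = \sqrt{949 \left(\left(14 + 784 - 56\right) + 820\right) - 198} = \sqrt{949 \left(742 + 820\right) - 198} = \sqrt{949 \cdot 1562 - 198} = \sqrt{1482338 - 198} = \sqrt{1482140} = 2 \sqrt{370535}$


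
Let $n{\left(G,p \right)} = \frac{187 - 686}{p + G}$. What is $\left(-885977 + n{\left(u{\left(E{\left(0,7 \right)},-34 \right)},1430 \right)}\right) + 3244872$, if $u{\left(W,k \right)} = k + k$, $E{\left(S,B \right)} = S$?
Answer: $\frac{3212814491}{1362} \approx 2.3589 \cdot 10^{6}$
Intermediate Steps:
$u{\left(W,k \right)} = 2 k$
$n{\left(G,p \right)} = - \frac{499}{G + p}$
$\left(-885977 + n{\left(u{\left(E{\left(0,7 \right)},-34 \right)},1430 \right)}\right) + 3244872 = \left(-885977 - \frac{499}{2 \left(-34\right) + 1430}\right) + 3244872 = \left(-885977 - \frac{499}{-68 + 1430}\right) + 3244872 = \left(-885977 - \frac{499}{1362}\right) + 3244872 = - \frac{1206701173}{1362} + 3244872 = \frac{3212814491}{1362}$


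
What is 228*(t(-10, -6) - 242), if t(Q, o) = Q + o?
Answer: -58824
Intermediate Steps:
228*(t(-10, -6) - 242) = 228*((-10 - 6) - 242) = 228*(-16 - 242) = 228*(-258) = -58824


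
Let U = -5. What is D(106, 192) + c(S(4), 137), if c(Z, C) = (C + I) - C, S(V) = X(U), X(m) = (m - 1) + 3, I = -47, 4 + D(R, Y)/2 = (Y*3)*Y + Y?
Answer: 221513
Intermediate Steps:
D(R, Y) = -8 + 2*Y + 6*Y² (D(R, Y) = -8 + 2*((Y*3)*Y + Y) = -8 + 2*((3*Y)*Y + Y) = -8 + 2*(3*Y² + Y) = -8 + 2*(Y + 3*Y²) = -8 + (2*Y + 6*Y²) = -8 + 2*Y + 6*Y²)
X(m) = 2 + m (X(m) = (-1 + m) + 3 = 2 + m)
S(V) = -3 (S(V) = 2 - 5 = -3)
c(Z, C) = -47 (c(Z, C) = (C - 47) - C = (-47 + C) - C = -47)
D(106, 192) + c(S(4), 137) = (-8 + 2*192 + 6*192²) - 47 = (-8 + 384 + 6*36864) - 47 = (-8 + 384 + 221184) - 47 = 221560 - 47 = 221513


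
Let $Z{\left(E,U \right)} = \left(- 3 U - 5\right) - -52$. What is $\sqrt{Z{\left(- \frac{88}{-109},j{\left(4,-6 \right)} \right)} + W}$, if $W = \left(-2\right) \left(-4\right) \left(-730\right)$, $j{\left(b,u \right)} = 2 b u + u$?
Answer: $i \sqrt{5631} \approx 75.04 i$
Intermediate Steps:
$j{\left(b,u \right)} = u + 2 b u$ ($j{\left(b,u \right)} = 2 b u + u = u + 2 b u$)
$Z{\left(E,U \right)} = 47 - 3 U$ ($Z{\left(E,U \right)} = \left(-5 - 3 U\right) + 52 = 47 - 3 U$)
$W = -5840$ ($W = 8 \left(-730\right) = -5840$)
$\sqrt{Z{\left(- \frac{88}{-109},j{\left(4,-6 \right)} \right)} + W} = \sqrt{\left(47 - 3 \left(- 6 \left(1 + 2 \cdot 4\right)\right)\right) - 5840} = \sqrt{\left(47 - 3 \left(- 6 \left(1 + 8\right)\right)\right) - 5840} = \sqrt{\left(47 - 3 \left(\left(-6\right) 9\right)\right) - 5840} = \sqrt{\left(47 - -162\right) - 5840} = \sqrt{\left(47 + 162\right) - 5840} = \sqrt{209 - 5840} = \sqrt{-5631} = i \sqrt{5631}$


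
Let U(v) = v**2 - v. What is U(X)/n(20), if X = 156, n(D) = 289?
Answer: 24180/289 ≈ 83.668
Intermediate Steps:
U(X)/n(20) = (156*(-1 + 156))/289 = (156*155)*(1/289) = 24180*(1/289) = 24180/289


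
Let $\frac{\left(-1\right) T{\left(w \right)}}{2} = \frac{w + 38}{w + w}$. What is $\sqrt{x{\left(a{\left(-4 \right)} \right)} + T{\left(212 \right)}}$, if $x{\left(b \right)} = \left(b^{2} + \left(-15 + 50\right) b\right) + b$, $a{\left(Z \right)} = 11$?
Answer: $\frac{\sqrt{5795762}}{106} \approx 22.712$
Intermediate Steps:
$x{\left(b \right)} = b^{2} + 36 b$ ($x{\left(b \right)} = \left(b^{2} + 35 b\right) + b = b^{2} + 36 b$)
$T{\left(w \right)} = - \frac{38 + w}{w}$ ($T{\left(w \right)} = - 2 \frac{w + 38}{w + w} = - 2 \frac{38 + w}{2 w} = - \frac{38 + w}{w}$)
$\sqrt{x{\left(a{\left(-4 \right)} \right)} + T{\left(212 \right)}} = \sqrt{11 \left(36 + 11\right) + \frac{-38 - 212}{212}} = \sqrt{11 \cdot 47 + \frac{-38 - 212}{212}} = \sqrt{517 + \frac{1}{212} \left(-250\right)} = \sqrt{517 - \frac{125}{106}} = \sqrt{\frac{54677}{106}} = \frac{\sqrt{5795762}}{106}$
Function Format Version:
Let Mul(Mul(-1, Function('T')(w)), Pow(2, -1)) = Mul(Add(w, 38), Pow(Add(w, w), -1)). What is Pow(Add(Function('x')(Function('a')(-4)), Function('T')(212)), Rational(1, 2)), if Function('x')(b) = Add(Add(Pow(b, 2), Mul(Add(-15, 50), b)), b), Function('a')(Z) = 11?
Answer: Mul(Rational(1, 106), Pow(5795762, Rational(1, 2))) ≈ 22.712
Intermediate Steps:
Function('x')(b) = Add(Pow(b, 2), Mul(36, b)) (Function('x')(b) = Add(Add(Pow(b, 2), Mul(35, b)), b) = Add(Pow(b, 2), Mul(36, b)))
Function('T')(w) = Mul(-1, Pow(w, -1), Add(38, w)) (Function('T')(w) = Mul(-2, Mul(Add(w, 38), Pow(Add(w, w), -1))) = Mul(-2, Mul(Add(38, w), Pow(Mul(2, w), -1))) = Mul(-2, Mul(Add(38, w), Mul(Rational(1, 2), Pow(w, -1)))) = Mul(-2, Mul(Rational(1, 2), Pow(w, -1), Add(38, w))) = Mul(-1, Pow(w, -1), Add(38, w)))
Pow(Add(Function('x')(Function('a')(-4)), Function('T')(212)), Rational(1, 2)) = Pow(Add(Mul(11, Add(36, 11)), Mul(Pow(212, -1), Add(-38, Mul(-1, 212)))), Rational(1, 2)) = Pow(Add(Mul(11, 47), Mul(Rational(1, 212), Add(-38, -212))), Rational(1, 2)) = Pow(Add(517, Mul(Rational(1, 212), -250)), Rational(1, 2)) = Pow(Add(517, Rational(-125, 106)), Rational(1, 2)) = Pow(Rational(54677, 106), Rational(1, 2)) = Mul(Rational(1, 106), Pow(5795762, Rational(1, 2)))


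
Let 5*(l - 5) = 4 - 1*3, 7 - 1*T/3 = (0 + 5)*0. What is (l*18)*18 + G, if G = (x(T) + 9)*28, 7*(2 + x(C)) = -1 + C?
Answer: 9804/5 ≈ 1960.8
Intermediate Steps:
T = 21 (T = 21 - 3*(0 + 5)*0 = 21 - 15*0 = 21 - 3*0 = 21 + 0 = 21)
l = 26/5 (l = 5 + (4 - 1*3)/5 = 5 + (4 - 3)/5 = 5 + (⅕)*1 = 5 + ⅕ = 26/5 ≈ 5.2000)
x(C) = -15/7 + C/7 (x(C) = -2 + (-1 + C)/7 = -2 + (-⅐ + C/7) = -15/7 + C/7)
G = 276 (G = ((-15/7 + (⅐)*21) + 9)*28 = ((-15/7 + 3) + 9)*28 = (6/7 + 9)*28 = (69/7)*28 = 276)
(l*18)*18 + G = ((26/5)*18)*18 + 276 = (468/5)*18 + 276 = 8424/5 + 276 = 9804/5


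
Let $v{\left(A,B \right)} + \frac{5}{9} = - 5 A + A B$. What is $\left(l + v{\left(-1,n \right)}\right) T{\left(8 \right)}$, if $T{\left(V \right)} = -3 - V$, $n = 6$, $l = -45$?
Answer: $\frac{4609}{9} \approx 512.11$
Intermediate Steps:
$v{\left(A,B \right)} = - \frac{5}{9} - 5 A + A B$ ($v{\left(A,B \right)} = - \frac{5}{9} + \left(- 5 A + A B\right) = - \frac{5}{9} - 5 A + A B$)
$\left(l + v{\left(-1,n \right)}\right) T{\left(8 \right)} = \left(-45 - \frac{14}{9}\right) \left(-3 - 8\right) = \left(-45 - \frac{14}{9}\right) \left(-11\right) = \left(- \frac{419}{9}\right) \left(-11\right) = \frac{4609}{9}$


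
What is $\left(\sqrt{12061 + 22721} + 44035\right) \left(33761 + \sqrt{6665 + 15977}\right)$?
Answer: $\left(33761 + \sqrt{22642}\right) \left(44035 + \sqrt{34782}\right) \approx 1.4996 \cdot 10^{9}$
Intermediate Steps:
$\left(\sqrt{12061 + 22721} + 44035\right) \left(33761 + \sqrt{6665 + 15977}\right) = \left(\sqrt{34782} + 44035\right) \left(33761 + \sqrt{22642}\right) = \left(44035 + \sqrt{34782}\right) \left(33761 + \sqrt{22642}\right) = \left(33761 + \sqrt{22642}\right) \left(44035 + \sqrt{34782}\right)$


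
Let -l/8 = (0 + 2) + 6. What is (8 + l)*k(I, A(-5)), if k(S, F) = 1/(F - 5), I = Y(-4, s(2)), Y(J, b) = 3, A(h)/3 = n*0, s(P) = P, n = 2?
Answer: 56/5 ≈ 11.200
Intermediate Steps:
A(h) = 0 (A(h) = 3*(2*0) = 3*0 = 0)
I = 3
k(S, F) = 1/(-5 + F)
l = -64 (l = -8*((0 + 2) + 6) = -8*(2 + 6) = -8*8 = -64)
(8 + l)*k(I, A(-5)) = (8 - 64)/(-5 + 0) = -56/(-5) = -56*(-⅕) = 56/5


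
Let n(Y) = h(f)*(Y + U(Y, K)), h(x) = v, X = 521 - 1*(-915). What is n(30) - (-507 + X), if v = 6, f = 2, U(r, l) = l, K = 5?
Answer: -719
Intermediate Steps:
X = 1436 (X = 521 + 915 = 1436)
h(x) = 6
n(Y) = 30 + 6*Y (n(Y) = 6*(Y + 5) = 6*(5 + Y) = 30 + 6*Y)
n(30) - (-507 + X) = (30 + 6*30) - (-507 + 1436) = (30 + 180) - 1*929 = 210 - 929 = -719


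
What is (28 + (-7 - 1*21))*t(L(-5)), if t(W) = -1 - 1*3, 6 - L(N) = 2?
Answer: 0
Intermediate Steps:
L(N) = 4 (L(N) = 6 - 1*2 = 6 - 2 = 4)
t(W) = -4 (t(W) = -1 - 3 = -4)
(28 + (-7 - 1*21))*t(L(-5)) = (28 + (-7 - 1*21))*(-4) = (28 + (-7 - 21))*(-4) = (28 - 28)*(-4) = 0*(-4) = 0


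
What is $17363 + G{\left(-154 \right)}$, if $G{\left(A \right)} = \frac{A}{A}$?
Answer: $17364$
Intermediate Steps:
$G{\left(A \right)} = 1$
$17363 + G{\left(-154 \right)} = 17363 + 1 = 17364$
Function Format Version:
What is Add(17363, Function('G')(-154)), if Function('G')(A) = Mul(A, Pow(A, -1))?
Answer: 17364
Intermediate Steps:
Function('G')(A) = 1
Add(17363, Function('G')(-154)) = Add(17363, 1) = 17364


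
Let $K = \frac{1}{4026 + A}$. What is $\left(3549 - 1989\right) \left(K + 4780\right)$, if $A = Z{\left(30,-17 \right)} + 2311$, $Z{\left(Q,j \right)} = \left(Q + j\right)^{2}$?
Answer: $\frac{24256971180}{3253} \approx 7.4568 \cdot 10^{6}$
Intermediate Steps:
$A = 2480$ ($A = \left(30 - 17\right)^{2} + 2311 = 13^{2} + 2311 = 169 + 2311 = 2480$)
$K = \frac{1}{6506}$ ($K = \frac{1}{4026 + 2480} = \frac{1}{6506} \approx 0.0001537$)
$\left(3549 - 1989\right) \left(K + 4780\right) = \left(3549 - 1989\right) \left(\frac{1}{6506} + 4780\right) = 1560 \cdot \frac{31098681}{6506} = \frac{24256971180}{3253}$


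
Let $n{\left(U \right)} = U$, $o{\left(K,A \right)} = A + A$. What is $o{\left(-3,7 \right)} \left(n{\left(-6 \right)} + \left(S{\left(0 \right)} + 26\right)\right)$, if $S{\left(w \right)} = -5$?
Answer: $210$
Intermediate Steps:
$o{\left(K,A \right)} = 2 A$
$o{\left(-3,7 \right)} \left(n{\left(-6 \right)} + \left(S{\left(0 \right)} + 26\right)\right) = 2 \cdot 7 \left(-6 + \left(-5 + 26\right)\right) = 14 \left(-6 + 21\right) = 14 \cdot 15 = 210$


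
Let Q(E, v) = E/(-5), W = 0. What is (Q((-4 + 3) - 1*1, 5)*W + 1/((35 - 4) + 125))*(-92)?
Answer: -23/39 ≈ -0.58974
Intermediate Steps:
Q(E, v) = -E/5 (Q(E, v) = E*(-⅕) = -E/5)
(Q((-4 + 3) - 1*1, 5)*W + 1/((35 - 4) + 125))*(-92) = (-((-4 + 3) - 1*1)/5*0 + 1/((35 - 4) + 125))*(-92) = (-(-1 - 1)/5*0 + 1/(31 + 125))*(-92) = (-⅕*(-2)*0 + 1/156)*(-92) = ((⅖)*0 + 1/156)*(-92) = (0 + 1/156)*(-92) = (1/156)*(-92) = -23/39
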